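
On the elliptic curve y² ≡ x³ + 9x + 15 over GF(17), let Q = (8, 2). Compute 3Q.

(1, 5)

Repeated addition: build up to 3Q.
2Q: tangent at (8, 2): λ = (3·8² + 9)/(2·2) ≡ 14/4. 4⁻¹ ≡ 13 (mod 17), so λ ≡ 14·13 ≡ 12.
  x = λ² - 8 - 8 = 144 - 16 ≡ 9; y = λ·(8 - 9) - 2 ≡ 3. → (9, 3)
3Q: (9, 3) + (8, 2). λ = (2 - 3)/(8 - 9) ≡ 16/16 mod 17. 16⁻¹ ≡ 16 (mod 17) since 16·16 = 256 ≡ 1, so λ ≡ 1.
  x = λ² - 9 - 8 = 1 - 17 ≡ 1; y = λ·(9 - 1) - 3 ≡ 5. → (1, 5)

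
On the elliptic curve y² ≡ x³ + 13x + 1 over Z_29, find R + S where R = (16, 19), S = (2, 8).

(16, 19) + (2, 8). λ = (8 - 19)/(2 - 16) ≡ 18/15 mod 29. 15⁻¹ ≡ 2 (mod 29), so λ ≡ 7.
  x = λ² - 16 - 2 = 49 - 18 ≡ 2; y = λ·(16 - 2) - 19 ≡ 21. → (2, 21)

(2, 21)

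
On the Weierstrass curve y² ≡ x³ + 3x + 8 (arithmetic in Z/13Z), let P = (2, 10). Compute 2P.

tangent at (2, 10): λ = (3·2² + 3)/(2·10) ≡ 2/7. 7⁻¹ ≡ 2 (mod 13), so λ ≡ 2·2 ≡ 4.
  x = λ² - 2 - 2 = 16 - 4 ≡ 12; y = λ·(2 - 12) - 10 ≡ 2. → (12, 2)

(12, 2)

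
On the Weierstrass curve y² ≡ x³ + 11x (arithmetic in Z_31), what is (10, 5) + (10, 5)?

(20, 25)

tangent at (10, 5): λ = (3·10² + 11)/(2·5) ≡ 1/10. 10⁻¹ ≡ 28 (mod 31), so λ ≡ 1·28 ≡ 28.
  x = λ² - 10 - 10 = 784 - 20 ≡ 20; y = λ·(10 - 20) - 5 ≡ 25. → (20, 25)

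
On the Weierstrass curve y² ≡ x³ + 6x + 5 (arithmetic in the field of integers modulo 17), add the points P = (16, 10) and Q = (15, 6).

(16, 10) + (15, 6). λ = (6 - 10)/(15 - 16) ≡ 13/16 mod 17. 16⁻¹ ≡ 16 (mod 17), so λ ≡ 4.
  x = λ² - 16 - 15 = 16 - 31 ≡ 2; y = λ·(16 - 2) - 10 ≡ 12. → (2, 12)

(2, 12)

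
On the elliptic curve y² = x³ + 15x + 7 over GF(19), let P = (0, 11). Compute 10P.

Double-and-add on 10 = (1010)₂. Start with P = (0, 11) for the leading 1-bit.
double: tangent at (0, 11): λ = (3·0² + 15)/(2·11) ≡ 15/3. 3⁻¹ ≡ 13 (mod 19), so λ ≡ 15·13 ≡ 5.
  x = λ² - 0 - 0 = 25 - 0 ≡ 6; y = λ·(0 - 6) - 11 ≡ 16. → (6, 16)
double: tangent at (6, 16): λ = (3·6² + 15)/(2·16) ≡ 9/13. 13⁻¹ ≡ 3 (mod 19) since 13·3 = 39 ≡ 1, so λ ≡ 9·3 ≡ 8.
  x = λ² - 6 - 6 = 64 - 12 ≡ 14; y = λ·(6 - 14) - 16 ≡ 15. → (14, 15)
add P: (14, 15) + (0, 11). λ = (11 - 15)/(0 - 14) ≡ 15/5 mod 19. 5⁻¹ ≡ 4 (mod 19) since 5·4 = 20 ≡ 1, so λ ≡ 3.
  x = λ² - 14 - 0 = 9 - 14 ≡ 14; y = λ·(14 - 14) - 15 ≡ 4. → (14, 4)
double: tangent at (14, 4): λ = (3·14² + 15)/(2·4) ≡ 14/8. 8⁻¹ ≡ 12 (mod 19) since 8·12 = 96 ≡ 1, so λ ≡ 14·12 ≡ 16.
  x = λ² - 14 - 14 = 256 - 28 ≡ 0; y = λ·(14 - 0) - 4 ≡ 11. → (0, 11)

(0, 11)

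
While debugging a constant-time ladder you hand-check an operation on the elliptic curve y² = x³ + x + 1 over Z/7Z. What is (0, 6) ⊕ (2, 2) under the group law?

(0, 6) + (2, 2). λ = (2 - 6)/(2 - 0) ≡ 3/2 mod 7. 2⁻¹ ≡ 4 (mod 7) since 2·4 = 8 ≡ 1, so λ ≡ 5.
  x = λ² - 0 - 2 = 25 - 2 ≡ 2; y = λ·(0 - 2) - 6 ≡ 5. → (2, 5)

(2, 5)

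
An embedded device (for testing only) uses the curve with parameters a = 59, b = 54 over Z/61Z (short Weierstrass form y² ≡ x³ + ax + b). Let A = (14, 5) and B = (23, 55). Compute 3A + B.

(2, 27)

First 3A:
Repeated addition: build up to 3A.
2A: tangent at (14, 5): λ = (3·14² + 59)/(2·5) ≡ 37/10. 10⁻¹ ≡ 55 (mod 61), so λ ≡ 37·55 ≡ 22.
  x = λ² - 14 - 14 = 484 - 28 ≡ 29; y = λ·(14 - 29) - 5 ≡ 31. → (29, 31)
3A: (29, 31) + (14, 5). λ = (5 - 31)/(14 - 29) ≡ 35/46 mod 61. 46⁻¹ ≡ 4 (mod 61) since 46·4 = 184 ≡ 1, so λ ≡ 18.
  x = λ² - 29 - 14 = 324 - 43 ≡ 37; y = λ·(29 - 37) - 31 ≡ 8. → (37, 8)
3A = (37, 8).
Finally 3A + B:
(37, 8) + (23, 55). λ = (55 - 8)/(23 - 37) ≡ 47/47 mod 61. 47⁻¹ ≡ 13 (mod 61), so λ ≡ 1.
  x = λ² - 37 - 23 = 1 - 60 ≡ 2; y = λ·(37 - 2) - 8 ≡ 27. → (2, 27)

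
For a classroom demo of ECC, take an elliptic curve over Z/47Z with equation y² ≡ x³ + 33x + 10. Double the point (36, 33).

(11, 23)

tangent at (36, 33): λ = (3·36² + 33)/(2·33) ≡ 20/19. 19⁻¹ ≡ 5 (mod 47), so λ ≡ 20·5 ≡ 6.
  x = λ² - 36 - 36 = 36 - 72 ≡ 11; y = λ·(36 - 11) - 33 ≡ 23. → (11, 23)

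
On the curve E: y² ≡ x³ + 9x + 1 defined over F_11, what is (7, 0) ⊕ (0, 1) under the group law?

(7, 0) + (0, 1). λ = (1 - 0)/(0 - 7) ≡ 1/4 mod 11. 4⁻¹ ≡ 3 (mod 11), so λ ≡ 3.
  x = λ² - 7 - 0 = 9 - 7 ≡ 2; y = λ·(7 - 2) - 0 ≡ 4. → (2, 4)

(2, 4)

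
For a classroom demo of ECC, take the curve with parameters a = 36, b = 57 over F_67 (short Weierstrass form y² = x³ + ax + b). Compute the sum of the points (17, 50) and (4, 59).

(17, 50) + (4, 59). λ = (59 - 50)/(4 - 17) ≡ 9/54 mod 67. 54⁻¹ ≡ 36 (mod 67), so λ ≡ 56.
  x = λ² - 17 - 4 = 3136 - 21 ≡ 33; y = λ·(17 - 33) - 50 ≡ 59. → (33, 59)

(33, 59)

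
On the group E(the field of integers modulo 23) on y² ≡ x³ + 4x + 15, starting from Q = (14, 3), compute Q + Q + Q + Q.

(16, 14)

Repeated addition: build up to 4Q.
2Q: tangent at (14, 3): λ = (3·14² + 4)/(2·3) ≡ 17/6. 6⁻¹ ≡ 4 (mod 23), so λ ≡ 17·4 ≡ 22.
  x = λ² - 14 - 14 = 484 - 28 ≡ 19; y = λ·(14 - 19) - 3 ≡ 2. → (19, 2)
3Q: (19, 2) + (14, 3). λ = (3 - 2)/(14 - 19) ≡ 1/18 mod 23. 18⁻¹ ≡ 9 (mod 23) since 18·9 = 162 ≡ 1, so λ ≡ 9.
  x = λ² - 19 - 14 = 81 - 33 ≡ 2; y = λ·(19 - 2) - 2 ≡ 13. → (2, 13)
4Q: (2, 13) + (14, 3). λ = (3 - 13)/(14 - 2) ≡ 13/12 mod 23. 12⁻¹ ≡ 2 (mod 23), so λ ≡ 3.
  x = λ² - 2 - 14 = 9 - 16 ≡ 16; y = λ·(2 - 16) - 13 ≡ 14. → (16, 14)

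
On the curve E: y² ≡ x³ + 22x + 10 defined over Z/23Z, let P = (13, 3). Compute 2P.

(20, 20)

tangent at (13, 3): λ = (3·13² + 22)/(2·3) ≡ 0/6. 6⁻¹ ≡ 4 (mod 23) since 6·4 = 24 ≡ 1, so λ ≡ 0·4 ≡ 0.
  x = λ² - 13 - 13 = 0 - 26 ≡ 20; y = λ·(13 - 20) - 3 ≡ 20. → (20, 20)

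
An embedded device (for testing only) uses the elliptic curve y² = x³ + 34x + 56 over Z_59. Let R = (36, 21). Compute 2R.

tangent at (36, 21): λ = (3·36² + 34)/(2·21) ≡ 28/42. 42⁻¹ ≡ 52 (mod 59), so λ ≡ 28·52 ≡ 40.
  x = λ² - 36 - 36 = 1600 - 72 ≡ 53; y = λ·(36 - 53) - 21 ≡ 7. → (53, 7)

(53, 7)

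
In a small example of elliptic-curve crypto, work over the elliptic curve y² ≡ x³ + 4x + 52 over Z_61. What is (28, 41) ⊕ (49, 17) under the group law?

(60, 13)

(28, 41) + (49, 17). λ = (17 - 41)/(49 - 28) ≡ 37/21 mod 61. 21⁻¹ ≡ 32 (mod 61), so λ ≡ 25.
  x = λ² - 28 - 49 = 625 - 77 ≡ 60; y = λ·(28 - 60) - 41 ≡ 13. → (60, 13)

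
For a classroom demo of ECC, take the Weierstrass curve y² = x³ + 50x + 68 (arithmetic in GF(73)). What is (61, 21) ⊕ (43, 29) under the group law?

(61, 21) + (43, 29). λ = (29 - 21)/(43 - 61) ≡ 8/55 mod 73. 55⁻¹ ≡ 4 (mod 73) since 55·4 = 220 ≡ 1, so λ ≡ 32.
  x = λ² - 61 - 43 = 1024 - 104 ≡ 44; y = λ·(61 - 44) - 21 ≡ 12. → (44, 12)

(44, 12)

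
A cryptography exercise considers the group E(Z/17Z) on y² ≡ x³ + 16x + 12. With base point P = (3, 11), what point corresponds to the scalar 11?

(6, 16)

Repeated addition: build up to 11P.
2P: tangent at (3, 11): λ = (3·3² + 16)/(2·11) ≡ 9/5. 5⁻¹ ≡ 7 (mod 17), so λ ≡ 9·7 ≡ 12.
  x = λ² - 3 - 3 = 144 - 6 ≡ 2; y = λ·(3 - 2) - 11 ≡ 1. → (2, 1)
3P: (2, 1) + (3, 11). λ = (11 - 1)/(3 - 2) ≡ 10/1 mod 17. 1⁻¹ ≡ 1 (mod 17), so λ ≡ 10.
  x = λ² - 2 - 3 = 100 - 5 ≡ 10; y = λ·(2 - 10) - 1 ≡ 4. → (10, 4)
4P: (10, 4) + (3, 11). λ = (11 - 4)/(3 - 10) ≡ 7/10 mod 17. 10⁻¹ ≡ 12 (mod 17), so λ ≡ 16.
  x = λ² - 10 - 3 = 256 - 13 ≡ 5; y = λ·(10 - 5) - 4 ≡ 8. → (5, 8)
5P: (5, 8) + (3, 11). λ = (11 - 8)/(3 - 5) ≡ 3/15 mod 17. 15⁻¹ ≡ 8 (mod 17) since 15·8 = 120 ≡ 1, so λ ≡ 7.
  x = λ² - 5 - 3 = 49 - 8 ≡ 7; y = λ·(5 - 7) - 8 ≡ 12. → (7, 12)
6P: (7, 12) + (3, 11). λ = (11 - 12)/(3 - 7) ≡ 16/13 mod 17. 13⁻¹ ≡ 4 (mod 17) since 13·4 = 52 ≡ 1, so λ ≡ 13.
  x = λ² - 7 - 3 = 169 - 10 ≡ 6; y = λ·(7 - 6) - 12 ≡ 1. → (6, 1)
7P: (6, 1) + (3, 11). λ = (11 - 1)/(3 - 6) ≡ 10/14 mod 17. 14⁻¹ ≡ 11 (mod 17), so λ ≡ 8.
  x = λ² - 6 - 3 = 64 - 9 ≡ 4; y = λ·(6 - 4) - 1 ≡ 15. → (4, 15)
8P: (4, 15) + (3, 11). λ = (11 - 15)/(3 - 4) ≡ 13/16 mod 17. 16⁻¹ ≡ 16 (mod 17), so λ ≡ 4.
  x = λ² - 4 - 3 = 16 - 7 ≡ 9; y = λ·(4 - 9) - 15 ≡ 16. → (9, 16)
9P: (9, 16) + (3, 11). λ = (11 - 16)/(3 - 9) ≡ 12/11 mod 17. 11⁻¹ ≡ 14 (mod 17) since 11·14 = 154 ≡ 1, so λ ≡ 15.
  x = λ² - 9 - 3 = 225 - 12 ≡ 9; y = λ·(9 - 9) - 16 ≡ 1. → (9, 1)
10P: (9, 1) + (3, 11). λ = (11 - 1)/(3 - 9) ≡ 10/11 mod 17. 11⁻¹ ≡ 14 (mod 17) since 11·14 = 154 ≡ 1, so λ ≡ 4.
  x = λ² - 9 - 3 = 16 - 12 ≡ 4; y = λ·(9 - 4) - 1 ≡ 2. → (4, 2)
11P: (4, 2) + (3, 11). λ = (11 - 2)/(3 - 4) ≡ 9/16 mod 17. 16⁻¹ ≡ 16 (mod 17) since 16·16 = 256 ≡ 1, so λ ≡ 8.
  x = λ² - 4 - 3 = 64 - 7 ≡ 6; y = λ·(4 - 6) - 2 ≡ 16. → (6, 16)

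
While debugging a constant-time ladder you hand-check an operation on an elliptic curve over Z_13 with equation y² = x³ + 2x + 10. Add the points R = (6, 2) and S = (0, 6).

(6, 11)

(6, 2) + (0, 6). λ = (6 - 2)/(0 - 6) ≡ 4/7 mod 13. 7⁻¹ ≡ 2 (mod 13), so λ ≡ 8.
  x = λ² - 6 - 0 = 64 - 6 ≡ 6; y = λ·(6 - 6) - 2 ≡ 11. → (6, 11)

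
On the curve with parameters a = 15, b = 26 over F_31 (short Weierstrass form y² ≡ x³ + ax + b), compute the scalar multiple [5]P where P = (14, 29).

Double-and-add on 5 = (101)₂. Start with P = (14, 29) for the leading 1-bit.
double: tangent at (14, 29): λ = (3·14² + 15)/(2·29) ≡ 14/27. 27⁻¹ ≡ 23 (mod 31) since 27·23 = 621 ≡ 1, so λ ≡ 14·23 ≡ 12.
  x = λ² - 14 - 14 = 144 - 28 ≡ 23; y = λ·(14 - 23) - 29 ≡ 18. → (23, 18)
double: tangent at (23, 18): λ = (3·23² + 15)/(2·18) ≡ 21/5. 5⁻¹ ≡ 25 (mod 31), so λ ≡ 21·25 ≡ 29.
  x = λ² - 23 - 23 = 841 - 46 ≡ 20; y = λ·(23 - 20) - 18 ≡ 7. → (20, 7)
add P: (20, 7) + (14, 29). λ = (29 - 7)/(14 - 20) ≡ 22/25 mod 31. 25⁻¹ ≡ 5 (mod 31) since 25·5 = 125 ≡ 1, so λ ≡ 17.
  x = λ² - 20 - 14 = 289 - 34 ≡ 7; y = λ·(20 - 7) - 7 ≡ 28. → (7, 28)

(7, 28)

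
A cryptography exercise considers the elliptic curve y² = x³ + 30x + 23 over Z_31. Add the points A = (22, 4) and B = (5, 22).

(24, 20)

(22, 4) + (5, 22). λ = (22 - 4)/(5 - 22) ≡ 18/14 mod 31. 14⁻¹ ≡ 20 (mod 31) since 14·20 = 280 ≡ 1, so λ ≡ 19.
  x = λ² - 22 - 5 = 361 - 27 ≡ 24; y = λ·(22 - 24) - 4 ≡ 20. → (24, 20)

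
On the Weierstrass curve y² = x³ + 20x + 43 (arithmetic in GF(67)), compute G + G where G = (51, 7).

(21, 64)

tangent at (51, 7): λ = (3·51² + 20)/(2·7) ≡ 51/14. 14⁻¹ ≡ 24 (mod 67), so λ ≡ 51·24 ≡ 18.
  x = λ² - 51 - 51 = 324 - 102 ≡ 21; y = λ·(51 - 21) - 7 ≡ 64. → (21, 64)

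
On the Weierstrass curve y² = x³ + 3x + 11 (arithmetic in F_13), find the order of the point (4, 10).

2P: tangent at (4, 10): λ = (3·4² + 3)/(2·10) ≡ 12/7. 7⁻¹ ≡ 2 (mod 13) since 7·2 = 14 ≡ 1, so λ ≡ 12·2 ≡ 11.
  x = λ² - 4 - 4 = 121 - 8 ≡ 9; y = λ·(4 - 9) - 10 ≡ 0. → (9, 0)
3P: (9, 0) + (4, 10). λ = (10 - 0)/(4 - 9) ≡ 10/8 mod 13. 8⁻¹ ≡ 5 (mod 13) since 8·5 = 40 ≡ 1, so λ ≡ 11.
  x = λ² - 9 - 4 = 121 - 13 ≡ 4; y = λ·(9 - 4) - 0 ≡ 3. → (4, 3)
4P: (4, 3) + (4, 10): same x and y₁ ≡ -y₂, so the sum is O.
4P = O, so the order is 4.

4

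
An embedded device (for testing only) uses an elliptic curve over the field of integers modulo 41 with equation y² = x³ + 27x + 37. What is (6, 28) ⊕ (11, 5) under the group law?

(14, 17)

(6, 28) + (11, 5). λ = (5 - 28)/(11 - 6) ≡ 18/5 mod 41. 5⁻¹ ≡ 33 (mod 41), so λ ≡ 20.
  x = λ² - 6 - 11 = 400 - 17 ≡ 14; y = λ·(6 - 14) - 28 ≡ 17. → (14, 17)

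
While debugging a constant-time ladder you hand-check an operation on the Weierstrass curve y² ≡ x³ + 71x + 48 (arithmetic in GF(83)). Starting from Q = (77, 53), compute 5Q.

(28, 82)

Double-and-add on 5 = (101)₂. Start with Q = (77, 53) for the leading 1-bit.
double: tangent at (77, 53): λ = (3·77² + 71)/(2·53) ≡ 13/23. 23⁻¹ ≡ 65 (mod 83) since 23·65 = 1495 ≡ 1, so λ ≡ 13·65 ≡ 15.
  x = λ² - 77 - 77 = 225 - 154 ≡ 71; y = λ·(77 - 71) - 53 ≡ 37. → (71, 37)
double: tangent at (71, 37): λ = (3·71² + 71)/(2·37) ≡ 5/74. 74⁻¹ ≡ 46 (mod 83) since 74·46 = 3404 ≡ 1, so λ ≡ 5·46 ≡ 64.
  x = λ² - 71 - 71 = 4096 - 142 ≡ 53; y = λ·(71 - 53) - 37 ≡ 36. → (53, 36)
add Q: (53, 36) + (77, 53). λ = (53 - 36)/(77 - 53) ≡ 17/24 mod 83. 24⁻¹ ≡ 45 (mod 83) since 24·45 = 1080 ≡ 1, so λ ≡ 18.
  x = λ² - 53 - 77 = 324 - 130 ≡ 28; y = λ·(53 - 28) - 36 ≡ 82. → (28, 82)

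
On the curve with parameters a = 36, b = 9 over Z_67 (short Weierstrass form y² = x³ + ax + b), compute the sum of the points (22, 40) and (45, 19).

(22, 40) + (45, 19). λ = (19 - 40)/(45 - 22) ≡ 46/23 mod 67. 23⁻¹ ≡ 35 (mod 67) since 23·35 = 805 ≡ 1, so λ ≡ 2.
  x = λ² - 22 - 45 = 4 - 67 ≡ 4; y = λ·(22 - 4) - 40 ≡ 63. → (4, 63)

(4, 63)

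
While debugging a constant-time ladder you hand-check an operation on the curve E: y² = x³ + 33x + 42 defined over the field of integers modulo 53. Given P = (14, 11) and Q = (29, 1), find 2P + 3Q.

First 2P:
Repeated addition: build up to 2P.
2P: tangent at (14, 11): λ = (3·14² + 33)/(2·11) ≡ 38/22. 22⁻¹ ≡ 41 (mod 53) since 22·41 = 902 ≡ 1, so λ ≡ 38·41 ≡ 21.
  x = λ² - 14 - 14 = 441 - 28 ≡ 42; y = λ·(14 - 42) - 11 ≡ 37. → (42, 37)
2P = (42, 37).
Next 3Q:
Repeated addition: build up to 3Q.
2Q: tangent at (29, 1): λ = (3·29² + 33)/(2·1) ≡ 12/2. 2⁻¹ ≡ 27 (mod 53), so λ ≡ 12·27 ≡ 6.
  x = λ² - 29 - 29 = 36 - 58 ≡ 31; y = λ·(29 - 31) - 1 ≡ 40. → (31, 40)
3Q: (31, 40) + (29, 1). λ = (1 - 40)/(29 - 31) ≡ 14/51 mod 53. 51⁻¹ ≡ 26 (mod 53) since 51·26 = 1326 ≡ 1, so λ ≡ 46.
  x = λ² - 31 - 29 = 2116 - 60 ≡ 42; y = λ·(31 - 42) - 40 ≡ 37. → (42, 37)
3Q = (42, 37).
Finally 2P + 3Q:
tangent at (42, 37): λ = (3·42² + 33)/(2·37) ≡ 25/21. 21⁻¹ ≡ 48 (mod 53), so λ ≡ 25·48 ≡ 34.
  x = λ² - 42 - 42 = 1156 - 84 ≡ 12; y = λ·(42 - 12) - 37 ≡ 29. → (12, 29)

(12, 29)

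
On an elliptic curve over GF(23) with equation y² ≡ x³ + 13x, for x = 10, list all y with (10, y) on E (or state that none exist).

7, 16

x³ + 13x + 0 = 1130 ≡ 3 (mod 23).
Square roots of 3 mod 23: 7 and 16 (since 7² = 49 ≡ 3).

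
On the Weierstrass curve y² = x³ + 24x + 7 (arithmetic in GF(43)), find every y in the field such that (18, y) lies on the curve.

x³ + 24x + 7 = 6271 ≡ 36 (mod 43).
Square roots of 36 mod 43: 6 and 37 (since 6² = 36 ≡ 36).

6, 37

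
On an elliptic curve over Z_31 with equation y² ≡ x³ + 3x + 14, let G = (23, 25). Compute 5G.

(30, 17)

Repeated addition: build up to 5G.
2G: tangent at (23, 25): λ = (3·23² + 3)/(2·25) ≡ 9/19. 19⁻¹ ≡ 18 (mod 31), so λ ≡ 9·18 ≡ 7.
  x = λ² - 23 - 23 = 49 - 46 ≡ 3; y = λ·(23 - 3) - 25 ≡ 22. → (3, 22)
3G: (3, 22) + (23, 25). λ = (25 - 22)/(23 - 3) ≡ 3/20 mod 31. 20⁻¹ ≡ 14 (mod 31), so λ ≡ 11.
  x = λ² - 3 - 23 = 121 - 26 ≡ 2; y = λ·(3 - 2) - 22 ≡ 20. → (2, 20)
4G: (2, 20) + (23, 25). λ = (25 - 20)/(23 - 2) ≡ 5/21 mod 31. 21⁻¹ ≡ 3 (mod 31) since 21·3 = 63 ≡ 1, so λ ≡ 15.
  x = λ² - 2 - 23 = 225 - 25 ≡ 14; y = λ·(2 - 14) - 20 ≡ 17. → (14, 17)
5G: (14, 17) + (23, 25). λ = (25 - 17)/(23 - 14) ≡ 8/9 mod 31. 9⁻¹ ≡ 7 (mod 31) since 9·7 = 63 ≡ 1, so λ ≡ 25.
  x = λ² - 14 - 23 = 625 - 37 ≡ 30; y = λ·(14 - 30) - 17 ≡ 17. → (30, 17)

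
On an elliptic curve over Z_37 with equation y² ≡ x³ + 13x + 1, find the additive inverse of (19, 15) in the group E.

-(19, 15) = (19, -15 mod 37) = (19, 22).

(19, 22)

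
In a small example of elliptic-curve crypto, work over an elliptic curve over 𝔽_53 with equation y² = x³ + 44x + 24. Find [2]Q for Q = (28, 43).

tangent at (28, 43): λ = (3·28² + 44)/(2·43) ≡ 11/33. 33⁻¹ ≡ 45 (mod 53), so λ ≡ 11·45 ≡ 18.
  x = λ² - 28 - 28 = 324 - 56 ≡ 3; y = λ·(28 - 3) - 43 ≡ 36. → (3, 36)

(3, 36)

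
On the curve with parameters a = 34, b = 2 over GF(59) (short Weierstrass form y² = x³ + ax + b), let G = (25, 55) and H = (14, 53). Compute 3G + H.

First 3G:
Repeated addition: build up to 3G.
2G: tangent at (25, 55): λ = (3·25² + 34)/(2·55) ≡ 21/51. 51⁻¹ ≡ 22 (mod 59), so λ ≡ 21·22 ≡ 49.
  x = λ² - 25 - 25 = 2401 - 50 ≡ 50; y = λ·(25 - 50) - 55 ≡ 18. → (50, 18)
3G: (50, 18) + (25, 55). λ = (55 - 18)/(25 - 50) ≡ 37/34 mod 59. 34⁻¹ ≡ 33 (mod 59) since 34·33 = 1122 ≡ 1, so λ ≡ 41.
  x = λ² - 50 - 25 = 1681 - 75 ≡ 13; y = λ·(50 - 13) - 18 ≡ 24. → (13, 24)
3G = (13, 24).
Finally 3G + H:
(13, 24) + (14, 53). λ = (53 - 24)/(14 - 13) ≡ 29/1 mod 59. 1⁻¹ ≡ 1 (mod 59) since 1·1 = 1 ≡ 1, so λ ≡ 29.
  x = λ² - 13 - 14 = 841 - 27 ≡ 47; y = λ·(13 - 47) - 24 ≡ 52. → (47, 52)

(47, 52)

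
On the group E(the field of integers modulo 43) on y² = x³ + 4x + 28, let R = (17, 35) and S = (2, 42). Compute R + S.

(17, 35) + (2, 42). λ = (42 - 35)/(2 - 17) ≡ 7/28 mod 43. 28⁻¹ ≡ 20 (mod 43), so λ ≡ 11.
  x = λ² - 17 - 2 = 121 - 19 ≡ 16; y = λ·(17 - 16) - 35 ≡ 19. → (16, 19)

(16, 19)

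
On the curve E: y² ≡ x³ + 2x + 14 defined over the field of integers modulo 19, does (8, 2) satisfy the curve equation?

no

y² = 2² ≡ 4; x³ + 2x + 14 = 542 ≡ 10 (mod 19). 4 ≠ 10.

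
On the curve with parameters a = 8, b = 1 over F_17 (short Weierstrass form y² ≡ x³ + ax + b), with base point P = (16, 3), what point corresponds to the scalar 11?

(5, 9)

Repeated addition: build up to 11P.
2P: tangent at (16, 3): λ = (3·16² + 8)/(2·3) ≡ 11/6. 6⁻¹ ≡ 3 (mod 17), so λ ≡ 11·3 ≡ 16.
  x = λ² - 16 - 16 = 256 - 32 ≡ 3; y = λ·(16 - 3) - 3 ≡ 1. → (3, 1)
3P: (3, 1) + (16, 3). λ = (3 - 1)/(16 - 3) ≡ 2/13 mod 17. 13⁻¹ ≡ 4 (mod 17), so λ ≡ 8.
  x = λ² - 3 - 16 = 64 - 19 ≡ 11; y = λ·(3 - 11) - 1 ≡ 3. → (11, 3)
4P: (11, 3) + (16, 3). λ = (3 - 3)/(16 - 11) ≡ 0/5 mod 17. 5⁻¹ ≡ 7 (mod 17), so λ ≡ 0.
  x = λ² - 11 - 16 = 0 - 27 ≡ 7; y = λ·(11 - 7) - 3 ≡ 14. → (7, 14)
5P: (7, 14) + (16, 3). λ = (3 - 14)/(16 - 7) ≡ 6/9 mod 17. 9⁻¹ ≡ 2 (mod 17) since 9·2 = 18 ≡ 1, so λ ≡ 12.
  x = λ² - 7 - 16 = 144 - 23 ≡ 2; y = λ·(7 - 2) - 14 ≡ 12. → (2, 12)
6P: (2, 12) + (16, 3). λ = (3 - 12)/(16 - 2) ≡ 8/14 mod 17. 14⁻¹ ≡ 11 (mod 17), so λ ≡ 3.
  x = λ² - 2 - 16 = 9 - 18 ≡ 8; y = λ·(2 - 8) - 12 ≡ 4. → (8, 4)
7P: (8, 4) + (16, 3). λ = (3 - 4)/(16 - 8) ≡ 16/8 mod 17. 8⁻¹ ≡ 15 (mod 17), so λ ≡ 2.
  x = λ² - 8 - 16 = 4 - 24 ≡ 14; y = λ·(8 - 14) - 4 ≡ 1. → (14, 1)
8P: (14, 1) + (16, 3). λ = (3 - 1)/(16 - 14) ≡ 2/2 mod 17. 2⁻¹ ≡ 9 (mod 17) since 2·9 = 18 ≡ 1, so λ ≡ 1.
  x = λ² - 14 - 16 = 1 - 30 ≡ 5; y = λ·(14 - 5) - 1 ≡ 8. → (5, 8)
9P: (5, 8) + (16, 3). λ = (3 - 8)/(16 - 5) ≡ 12/11 mod 17. 11⁻¹ ≡ 14 (mod 17), so λ ≡ 15.
  x = λ² - 5 - 16 = 225 - 21 ≡ 0; y = λ·(5 - 0) - 8 ≡ 16. → (0, 16)
10P: (0, 16) + (16, 3). λ = (3 - 16)/(16 - 0) ≡ 4/16 mod 17. 16⁻¹ ≡ 16 (mod 17), so λ ≡ 13.
  x = λ² - 0 - 16 = 169 - 16 ≡ 0; y = λ·(0 - 0) - 16 ≡ 1. → (0, 1)
11P: (0, 1) + (16, 3). λ = (3 - 1)/(16 - 0) ≡ 2/16 mod 17. 16⁻¹ ≡ 16 (mod 17) since 16·16 = 256 ≡ 1, so λ ≡ 15.
  x = λ² - 0 - 16 = 225 - 16 ≡ 5; y = λ·(0 - 5) - 1 ≡ 9. → (5, 9)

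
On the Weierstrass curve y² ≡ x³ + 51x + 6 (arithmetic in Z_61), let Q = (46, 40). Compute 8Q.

(48, 47)

Double-and-add on 8 = (1000)₂. Start with Q = (46, 40) for the leading 1-bit.
double: tangent at (46, 40): λ = (3·46² + 51)/(2·40) ≡ 55/19. 19⁻¹ ≡ 45 (mod 61) since 19·45 = 855 ≡ 1, so λ ≡ 55·45 ≡ 35.
  x = λ² - 46 - 46 = 1225 - 92 ≡ 35; y = λ·(46 - 35) - 40 ≡ 40. → (35, 40)
double: tangent at (35, 40): λ = (3·35² + 51)/(2·40) ≡ 5/19. 19⁻¹ ≡ 45 (mod 61), so λ ≡ 5·45 ≡ 42.
  x = λ² - 35 - 35 = 1764 - 70 ≡ 47; y = λ·(35 - 47) - 40 ≡ 5. → (47, 5)
double: tangent at (47, 5): λ = (3·47² + 51)/(2·5) ≡ 29/10. 10⁻¹ ≡ 55 (mod 61), so λ ≡ 29·55 ≡ 9.
  x = λ² - 47 - 47 = 81 - 94 ≡ 48; y = λ·(47 - 48) - 5 ≡ 47. → (48, 47)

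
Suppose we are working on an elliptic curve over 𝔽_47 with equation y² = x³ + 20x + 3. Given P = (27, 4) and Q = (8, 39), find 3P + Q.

(36, 12)

First 3P:
Repeated addition: build up to 3P.
2P: tangent at (27, 4): λ = (3·27² + 20)/(2·4) ≡ 45/8. 8⁻¹ ≡ 6 (mod 47) since 8·6 = 48 ≡ 1, so λ ≡ 45·6 ≡ 35.
  x = λ² - 27 - 27 = 1225 - 54 ≡ 43; y = λ·(27 - 43) - 4 ≡ 0. → (43, 0)
3P: (43, 0) + (27, 4). λ = (4 - 0)/(27 - 43) ≡ 4/31 mod 47. 31⁻¹ ≡ 44 (mod 47), so λ ≡ 35.
  x = λ² - 43 - 27 = 1225 - 70 ≡ 27; y = λ·(43 - 27) - 0 ≡ 43. → (27, 43)
3P = (27, 43).
Finally 3P + Q:
(27, 43) + (8, 39). λ = (39 - 43)/(8 - 27) ≡ 43/28 mod 47. 28⁻¹ ≡ 42 (mod 47) since 28·42 = 1176 ≡ 1, so λ ≡ 20.
  x = λ² - 27 - 8 = 400 - 35 ≡ 36; y = λ·(27 - 36) - 43 ≡ 12. → (36, 12)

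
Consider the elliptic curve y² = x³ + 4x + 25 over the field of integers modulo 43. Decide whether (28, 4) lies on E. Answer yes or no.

no

y² = 4² ≡ 16; x³ + 4x + 25 = 22089 ≡ 30 (mod 43). 16 ≠ 30.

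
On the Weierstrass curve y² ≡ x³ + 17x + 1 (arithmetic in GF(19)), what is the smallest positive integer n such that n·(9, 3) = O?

8

2P: tangent at (9, 3): λ = (3·9² + 17)/(2·3) ≡ 13/6. 6⁻¹ ≡ 16 (mod 19) since 6·16 = 96 ≡ 1, so λ ≡ 13·16 ≡ 18.
  x = λ² - 9 - 9 = 324 - 18 ≡ 2; y = λ·(9 - 2) - 3 ≡ 9. → (2, 9)
3P: (2, 9) + (9, 3). λ = (3 - 9)/(9 - 2) ≡ 13/7 mod 19. 7⁻¹ ≡ 11 (mod 19), so λ ≡ 10.
  x = λ² - 2 - 9 = 100 - 11 ≡ 13; y = λ·(2 - 13) - 9 ≡ 14. → (13, 14)
4P: (13, 14) + (9, 3). λ = (3 - 14)/(9 - 13) ≡ 8/15 mod 19. 15⁻¹ ≡ 14 (mod 19), so λ ≡ 17.
  x = λ² - 13 - 9 = 289 - 22 ≡ 1; y = λ·(13 - 1) - 14 ≡ 0. → (1, 0)
5P: (1, 0) + (9, 3). λ = (3 - 0)/(9 - 1) ≡ 3/8 mod 19. 8⁻¹ ≡ 12 (mod 19), so λ ≡ 17.
  x = λ² - 1 - 9 = 289 - 10 ≡ 13; y = λ·(1 - 13) - 0 ≡ 5. → (13, 5)
6P: (13, 5) + (9, 3). λ = (3 - 5)/(9 - 13) ≡ 17/15 mod 19. 15⁻¹ ≡ 14 (mod 19), so λ ≡ 10.
  x = λ² - 13 - 9 = 100 - 22 ≡ 2; y = λ·(13 - 2) - 5 ≡ 10. → (2, 10)
7P: (2, 10) + (9, 3). λ = (3 - 10)/(9 - 2) ≡ 12/7 mod 19. 7⁻¹ ≡ 11 (mod 19) since 7·11 = 77 ≡ 1, so λ ≡ 18.
  x = λ² - 2 - 9 = 324 - 11 ≡ 9; y = λ·(2 - 9) - 10 ≡ 16. → (9, 16)
8P: (9, 16) + (9, 3): same x and y₁ ≡ -y₂, so the sum is O.
8P = O, so the order is 8.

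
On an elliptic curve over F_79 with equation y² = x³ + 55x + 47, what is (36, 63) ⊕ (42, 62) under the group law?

(12, 12)

(36, 63) + (42, 62). λ = (62 - 63)/(42 - 36) ≡ 78/6 mod 79. 6⁻¹ ≡ 66 (mod 79), so λ ≡ 13.
  x = λ² - 36 - 42 = 169 - 78 ≡ 12; y = λ·(36 - 12) - 63 ≡ 12. → (12, 12)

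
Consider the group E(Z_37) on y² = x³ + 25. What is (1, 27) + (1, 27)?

(2, 12)

tangent at (1, 27): λ = (3·1² + 0)/(2·27) ≡ 3/17. 17⁻¹ ≡ 24 (mod 37), so λ ≡ 3·24 ≡ 35.
  x = λ² - 1 - 1 = 1225 - 2 ≡ 2; y = λ·(1 - 2) - 27 ≡ 12. → (2, 12)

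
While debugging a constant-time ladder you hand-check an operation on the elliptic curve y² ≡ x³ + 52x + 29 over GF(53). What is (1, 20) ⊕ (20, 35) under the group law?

(1, 20) + (20, 35). λ = (35 - 20)/(20 - 1) ≡ 15/19 mod 53. 19⁻¹ ≡ 14 (mod 53), so λ ≡ 51.
  x = λ² - 1 - 20 = 2601 - 21 ≡ 36; y = λ·(1 - 36) - 20 ≡ 50. → (36, 50)

(36, 50)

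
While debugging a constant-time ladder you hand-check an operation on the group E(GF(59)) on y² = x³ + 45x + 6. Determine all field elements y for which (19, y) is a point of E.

none

x³ + 45x + 6 = 7720 ≡ 50 (mod 59).
50 is a non-residue mod 59; no y exists.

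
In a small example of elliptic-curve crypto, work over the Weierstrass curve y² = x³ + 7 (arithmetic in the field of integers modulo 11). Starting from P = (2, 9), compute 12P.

Repeated addition: build up to 12P.
2P: tangent at (2, 9): λ = (3·2² + 0)/(2·9) ≡ 1/7. 7⁻¹ ≡ 8 (mod 11), so λ ≡ 1·8 ≡ 8.
  x = λ² - 2 - 2 = 64 - 4 ≡ 5; y = λ·(2 - 5) - 9 ≡ 0. → (5, 0)
3P: (5, 0) + (2, 9). λ = (9 - 0)/(2 - 5) ≡ 9/8 mod 11. 8⁻¹ ≡ 7 (mod 11) since 8·7 = 56 ≡ 1, so λ ≡ 8.
  x = λ² - 5 - 2 = 64 - 7 ≡ 2; y = λ·(5 - 2) - 0 ≡ 2. → (2, 2)
4P: (2, 2) + (2, 9): same x and y₁ ≡ -y₂, so the sum is ∞.
5P: ∞ + (2, 9) = (2, 9) (identity).
6P: tangent at (2, 9): λ = (3·2² + 0)/(2·9) ≡ 1/7. 7⁻¹ ≡ 8 (mod 11) since 7·8 = 56 ≡ 1, so λ ≡ 1·8 ≡ 8.
  x = λ² - 2 - 2 = 64 - 4 ≡ 5; y = λ·(2 - 5) - 9 ≡ 0. → (5, 0)
7P: (5, 0) + (2, 9). λ = (9 - 0)/(2 - 5) ≡ 9/8 mod 11. 8⁻¹ ≡ 7 (mod 11), so λ ≡ 8.
  x = λ² - 5 - 2 = 64 - 7 ≡ 2; y = λ·(5 - 2) - 0 ≡ 2. → (2, 2)
8P: (2, 2) + (2, 9): same x and y₁ ≡ -y₂, so the sum is ∞.
9P: ∞ + (2, 9) = (2, 9) (identity).
10P: tangent at (2, 9): λ = (3·2² + 0)/(2·9) ≡ 1/7. 7⁻¹ ≡ 8 (mod 11), so λ ≡ 1·8 ≡ 8.
  x = λ² - 2 - 2 = 64 - 4 ≡ 5; y = λ·(2 - 5) - 9 ≡ 0. → (5, 0)
11P: (5, 0) + (2, 9). λ = (9 - 0)/(2 - 5) ≡ 9/8 mod 11. 8⁻¹ ≡ 7 (mod 11), so λ ≡ 8.
  x = λ² - 5 - 2 = 64 - 7 ≡ 2; y = λ·(5 - 2) - 0 ≡ 2. → (2, 2)
12P: (2, 2) + (2, 9): same x and y₁ ≡ -y₂, so the sum is ∞.

O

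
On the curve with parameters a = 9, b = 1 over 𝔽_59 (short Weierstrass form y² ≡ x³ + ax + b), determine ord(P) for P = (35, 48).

2P: tangent at (35, 48): λ = (3·35² + 9)/(2·48) ≡ 26/37. 37⁻¹ ≡ 8 (mod 59), so λ ≡ 26·8 ≡ 31.
  x = λ² - 35 - 35 = 961 - 70 ≡ 6; y = λ·(35 - 6) - 48 ≡ 25. → (6, 25)
3P: (6, 25) + (35, 48). λ = (48 - 25)/(35 - 6) ≡ 23/29 mod 59. 29⁻¹ ≡ 57 (mod 59) since 29·57 = 1653 ≡ 1, so λ ≡ 13.
  x = λ² - 6 - 35 = 169 - 41 ≡ 10; y = λ·(6 - 10) - 25 ≡ 41. → (10, 41)
4P: (10, 41) + (35, 48). λ = (48 - 41)/(35 - 10) ≡ 7/25 mod 59. 25⁻¹ ≡ 26 (mod 59), so λ ≡ 5.
  x = λ² - 10 - 35 = 25 - 45 ≡ 39; y = λ·(10 - 39) - 41 ≡ 50. → (39, 50)
5P: (39, 50) + (35, 48). λ = (48 - 50)/(35 - 39) ≡ 57/55 mod 59. 55⁻¹ ≡ 44 (mod 59), so λ ≡ 30.
  x = λ² - 39 - 35 = 900 - 74 ≡ 0; y = λ·(39 - 0) - 50 ≡ 58. → (0, 58)
6P: (0, 58) + (35, 48). λ = (48 - 58)/(35 - 0) ≡ 49/35 mod 59. 35⁻¹ ≡ 27 (mod 59), so λ ≡ 25.
  x = λ² - 0 - 35 = 625 - 35 ≡ 0; y = λ·(0 - 0) - 58 ≡ 1. → (0, 1)
7P: (0, 1) + (35, 48). λ = (48 - 1)/(35 - 0) ≡ 47/35 mod 59. 35⁻¹ ≡ 27 (mod 59) since 35·27 = 945 ≡ 1, so λ ≡ 30.
  x = λ² - 0 - 35 = 900 - 35 ≡ 39; y = λ·(0 - 39) - 1 ≡ 9. → (39, 9)
8P: (39, 9) + (35, 48). λ = (48 - 9)/(35 - 39) ≡ 39/55 mod 59. 55⁻¹ ≡ 44 (mod 59), so λ ≡ 5.
  x = λ² - 39 - 35 = 25 - 74 ≡ 10; y = λ·(39 - 10) - 9 ≡ 18. → (10, 18)
9P: (10, 18) + (35, 48). λ = (48 - 18)/(35 - 10) ≡ 30/25 mod 59. 25⁻¹ ≡ 26 (mod 59) since 25·26 = 650 ≡ 1, so λ ≡ 13.
  x = λ² - 10 - 35 = 169 - 45 ≡ 6; y = λ·(10 - 6) - 18 ≡ 34. → (6, 34)
10P: (6, 34) + (35, 48). λ = (48 - 34)/(35 - 6) ≡ 14/29 mod 59. 29⁻¹ ≡ 57 (mod 59), so λ ≡ 31.
  x = λ² - 6 - 35 = 961 - 41 ≡ 35; y = λ·(6 - 35) - 34 ≡ 11. → (35, 11)
11P: (35, 11) + (35, 48): same x and y₁ ≡ -y₂, so the sum is ∞.
11P = ∞, so the order is 11.

11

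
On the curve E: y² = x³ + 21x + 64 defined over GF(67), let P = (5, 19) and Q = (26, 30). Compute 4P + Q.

(5, 19)

First 4P:
Repeated addition: build up to 4P.
2P: tangent at (5, 19): λ = (3·5² + 21)/(2·19) ≡ 29/38. 38⁻¹ ≡ 30 (mod 67), so λ ≡ 29·30 ≡ 66.
  x = λ² - 5 - 5 = 4356 - 10 ≡ 58; y = λ·(5 - 58) - 19 ≡ 34. → (58, 34)
3P: (58, 34) + (5, 19). λ = (19 - 34)/(5 - 58) ≡ 52/14 mod 67. 14⁻¹ ≡ 24 (mod 67), so λ ≡ 42.
  x = λ² - 58 - 5 = 1764 - 63 ≡ 26; y = λ·(58 - 26) - 34 ≡ 37. → (26, 37)
4P: (26, 37) + (5, 19). λ = (19 - 37)/(5 - 26) ≡ 49/46 mod 67. 46⁻¹ ≡ 51 (mod 67) since 46·51 = 2346 ≡ 1, so λ ≡ 20.
  x = λ² - 26 - 5 = 400 - 31 ≡ 34; y = λ·(26 - 34) - 37 ≡ 4. → (34, 4)
4P = (34, 4).
Finally 4P + Q:
(34, 4) + (26, 30). λ = (30 - 4)/(26 - 34) ≡ 26/59 mod 67. 59⁻¹ ≡ 25 (mod 67), so λ ≡ 47.
  x = λ² - 34 - 26 = 2209 - 60 ≡ 5; y = λ·(34 - 5) - 4 ≡ 19. → (5, 19)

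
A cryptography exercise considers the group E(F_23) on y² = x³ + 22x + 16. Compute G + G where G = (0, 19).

(9, 0)

tangent at (0, 19): λ = (3·0² + 22)/(2·19) ≡ 22/15. 15⁻¹ ≡ 20 (mod 23), so λ ≡ 22·20 ≡ 3.
  x = λ² - 0 - 0 = 9 - 0 ≡ 9; y = λ·(0 - 9) - 19 ≡ 0. → (9, 0)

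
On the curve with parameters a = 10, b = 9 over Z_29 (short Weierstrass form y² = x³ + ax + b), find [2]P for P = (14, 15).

(6, 13)

tangent at (14, 15): λ = (3·14² + 10)/(2·15) ≡ 18/1. 1⁻¹ ≡ 1 (mod 29) since 1·1 = 1 ≡ 1, so λ ≡ 18·1 ≡ 18.
  x = λ² - 14 - 14 = 324 - 28 ≡ 6; y = λ·(14 - 6) - 15 ≡ 13. → (6, 13)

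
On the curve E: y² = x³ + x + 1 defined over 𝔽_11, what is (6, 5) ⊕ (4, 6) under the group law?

(4, 5)

(6, 5) + (4, 6). λ = (6 - 5)/(4 - 6) ≡ 1/9 mod 11. 9⁻¹ ≡ 5 (mod 11), so λ ≡ 5.
  x = λ² - 6 - 4 = 25 - 10 ≡ 4; y = λ·(6 - 4) - 5 ≡ 5. → (4, 5)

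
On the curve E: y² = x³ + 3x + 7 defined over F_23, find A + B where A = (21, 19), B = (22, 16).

(21, 19) + (22, 16). λ = (16 - 19)/(22 - 21) ≡ 20/1 mod 23. 1⁻¹ ≡ 1 (mod 23), so λ ≡ 20.
  x = λ² - 21 - 22 = 400 - 43 ≡ 12; y = λ·(21 - 12) - 19 ≡ 0. → (12, 0)

(12, 0)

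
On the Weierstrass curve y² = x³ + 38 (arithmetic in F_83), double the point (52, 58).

(44, 75)

tangent at (52, 58): λ = (3·52² + 0)/(2·58) ≡ 61/33. 33⁻¹ ≡ 78 (mod 83), so λ ≡ 61·78 ≡ 27.
  x = λ² - 52 - 52 = 729 - 104 ≡ 44; y = λ·(52 - 44) - 58 ≡ 75. → (44, 75)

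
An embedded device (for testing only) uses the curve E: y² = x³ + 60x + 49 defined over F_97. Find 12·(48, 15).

(11, 87)

Write G = (48, 15).
Double-and-add on 12 = (1100)₂. Start with G = (48, 15) for the leading 1-bit.
double: tangent at (48, 15): λ = (3·48² + 60)/(2·15) ≡ 85/30. 30⁻¹ ≡ 55 (mod 97), so λ ≡ 85·55 ≡ 19.
  x = λ² - 48 - 48 = 361 - 96 ≡ 71; y = λ·(48 - 71) - 15 ≡ 33. → (71, 33)
add G: (71, 33) + (48, 15). λ = (15 - 33)/(48 - 71) ≡ 79/74 mod 97. 74⁻¹ ≡ 59 (mod 97) since 74·59 = 4366 ≡ 1, so λ ≡ 5.
  x = λ² - 71 - 48 = 25 - 119 ≡ 3; y = λ·(71 - 3) - 33 ≡ 16. → (3, 16)
double: tangent at (3, 16): λ = (3·3² + 60)/(2·16) ≡ 87/32. 32⁻¹ ≡ 94 (mod 97), so λ ≡ 87·94 ≡ 30.
  x = λ² - 3 - 3 = 900 - 6 ≡ 21; y = λ·(3 - 21) - 16 ≡ 26. → (21, 26)
double: tangent at (21, 26): λ = (3·21² + 60)/(2·26) ≡ 25/52. 52⁻¹ ≡ 28 (mod 97), so λ ≡ 25·28 ≡ 21.
  x = λ² - 21 - 21 = 441 - 42 ≡ 11; y = λ·(21 - 11) - 26 ≡ 87. → (11, 87)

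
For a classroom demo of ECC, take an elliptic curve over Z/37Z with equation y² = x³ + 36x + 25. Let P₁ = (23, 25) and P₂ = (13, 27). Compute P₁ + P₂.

(23, 25) + (13, 27). λ = (27 - 25)/(13 - 23) ≡ 2/27 mod 37. 27⁻¹ ≡ 11 (mod 37) since 27·11 = 297 ≡ 1, so λ ≡ 22.
  x = λ² - 23 - 13 = 484 - 36 ≡ 4; y = λ·(23 - 4) - 25 ≡ 23. → (4, 23)

(4, 23)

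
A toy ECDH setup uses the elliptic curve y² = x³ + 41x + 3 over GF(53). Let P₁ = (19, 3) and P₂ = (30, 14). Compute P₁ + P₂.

(19, 3) + (30, 14). λ = (14 - 3)/(30 - 19) ≡ 11/11 mod 53. 11⁻¹ ≡ 29 (mod 53) since 11·29 = 319 ≡ 1, so λ ≡ 1.
  x = λ² - 19 - 30 = 1 - 49 ≡ 5; y = λ·(19 - 5) - 3 ≡ 11. → (5, 11)

(5, 11)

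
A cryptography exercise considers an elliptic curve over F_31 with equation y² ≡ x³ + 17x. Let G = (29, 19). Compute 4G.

O

Double-and-add on 4 = (100)₂. Start with G = (29, 19) for the leading 1-bit.
double: tangent at (29, 19): λ = (3·29² + 17)/(2·19) ≡ 29/7. 7⁻¹ ≡ 9 (mod 31) since 7·9 = 63 ≡ 1, so λ ≡ 29·9 ≡ 13.
  x = λ² - 29 - 29 = 169 - 58 ≡ 18; y = λ·(29 - 18) - 19 ≡ 0. → (18, 0)
double: (18, 0) + (18, 0): same x and y₁ ≡ -y₂, so the sum is the point at infinity.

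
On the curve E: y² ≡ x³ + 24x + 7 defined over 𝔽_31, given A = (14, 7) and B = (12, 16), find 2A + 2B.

(10, 10)

First 2A:
Repeated addition: build up to 2A.
2A: tangent at (14, 7): λ = (3·14² + 24)/(2·7) ≡ 23/14. 14⁻¹ ≡ 20 (mod 31), so λ ≡ 23·20 ≡ 26.
  x = λ² - 14 - 14 = 676 - 28 ≡ 28; y = λ·(14 - 28) - 7 ≡ 1. → (28, 1)
2A = (28, 1).
Next 2B:
Repeated addition: build up to 2B.
2B: tangent at (12, 16): λ = (3·12² + 24)/(2·16) ≡ 22/1. 1⁻¹ ≡ 1 (mod 31), so λ ≡ 22·1 ≡ 22.
  x = λ² - 12 - 12 = 484 - 24 ≡ 26; y = λ·(12 - 26) - 16 ≡ 17. → (26, 17)
2B = (26, 17).
Finally 2A + 2B:
(28, 1) + (26, 17). λ = (17 - 1)/(26 - 28) ≡ 16/29 mod 31. 29⁻¹ ≡ 15 (mod 31), so λ ≡ 23.
  x = λ² - 28 - 26 = 529 - 54 ≡ 10; y = λ·(28 - 10) - 1 ≡ 10. → (10, 10)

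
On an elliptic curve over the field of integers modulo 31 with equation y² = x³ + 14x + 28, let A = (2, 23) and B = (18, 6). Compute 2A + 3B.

First 2A:
Repeated addition: build up to 2A.
2A: tangent at (2, 23): λ = (3·2² + 14)/(2·23) ≡ 26/15. 15⁻¹ ≡ 29 (mod 31), so λ ≡ 26·29 ≡ 10.
  x = λ² - 2 - 2 = 100 - 4 ≡ 3; y = λ·(2 - 3) - 23 ≡ 29. → (3, 29)
2A = (3, 29).
Next 3B:
Repeated addition: build up to 3B.
2B: tangent at (18, 6): λ = (3·18² + 14)/(2·6) ≡ 25/12. 12⁻¹ ≡ 13 (mod 31), so λ ≡ 25·13 ≡ 15.
  x = λ² - 18 - 18 = 225 - 36 ≡ 3; y = λ·(18 - 3) - 6 ≡ 2. → (3, 2)
3B: (3, 2) + (18, 6). λ = (6 - 2)/(18 - 3) ≡ 4/15 mod 31. 15⁻¹ ≡ 29 (mod 31), so λ ≡ 23.
  x = λ² - 3 - 18 = 529 - 21 ≡ 12; y = λ·(3 - 12) - 2 ≡ 8. → (12, 8)
3B = (12, 8).
Finally 2A + 3B:
(3, 29) + (12, 8). λ = (8 - 29)/(12 - 3) ≡ 10/9 mod 31. 9⁻¹ ≡ 7 (mod 31) since 9·7 = 63 ≡ 1, so λ ≡ 8.
  x = λ² - 3 - 12 = 64 - 15 ≡ 18; y = λ·(3 - 18) - 29 ≡ 6. → (18, 6)

(18, 6)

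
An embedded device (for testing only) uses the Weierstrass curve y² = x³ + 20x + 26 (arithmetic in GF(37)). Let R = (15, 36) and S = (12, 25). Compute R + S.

(7, 18)

(15, 36) + (12, 25). λ = (25 - 36)/(12 - 15) ≡ 26/34 mod 37. 34⁻¹ ≡ 12 (mod 37), so λ ≡ 16.
  x = λ² - 15 - 12 = 256 - 27 ≡ 7; y = λ·(15 - 7) - 36 ≡ 18. → (7, 18)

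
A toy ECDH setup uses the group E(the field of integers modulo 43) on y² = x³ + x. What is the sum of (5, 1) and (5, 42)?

The two points share x = 5 and their y-coordinates satisfy 1 + 42 ≡ 0 (mod 43), so they are inverses. Their sum is O.

O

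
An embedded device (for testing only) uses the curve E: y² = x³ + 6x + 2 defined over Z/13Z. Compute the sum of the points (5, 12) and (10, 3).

(8, 9)

(5, 12) + (10, 3). λ = (3 - 12)/(10 - 5) ≡ 4/5 mod 13. 5⁻¹ ≡ 8 (mod 13), so λ ≡ 6.
  x = λ² - 5 - 10 = 36 - 15 ≡ 8; y = λ·(5 - 8) - 12 ≡ 9. → (8, 9)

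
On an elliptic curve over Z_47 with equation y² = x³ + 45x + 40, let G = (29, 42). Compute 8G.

Double-and-add on 8 = (1000)₂. Start with G = (29, 42) for the leading 1-bit.
double: tangent at (29, 42): λ = (3·29² + 45)/(2·42) ≡ 30/37. 37⁻¹ ≡ 14 (mod 47) since 37·14 = 518 ≡ 1, so λ ≡ 30·14 ≡ 44.
  x = λ² - 29 - 29 = 1936 - 58 ≡ 45; y = λ·(29 - 45) - 42 ≡ 6. → (45, 6)
double: tangent at (45, 6): λ = (3·45² + 45)/(2·6) ≡ 10/12. 12⁻¹ ≡ 4 (mod 47), so λ ≡ 10·4 ≡ 40.
  x = λ² - 45 - 45 = 1600 - 90 ≡ 6; y = λ·(45 - 6) - 6 ≡ 3. → (6, 3)
double: tangent at (6, 3): λ = (3·6² + 45)/(2·3) ≡ 12/6. 6⁻¹ ≡ 8 (mod 47), so λ ≡ 12·8 ≡ 2.
  x = λ² - 6 - 6 = 4 - 12 ≡ 39; y = λ·(6 - 39) - 3 ≡ 25. → (39, 25)

(39, 25)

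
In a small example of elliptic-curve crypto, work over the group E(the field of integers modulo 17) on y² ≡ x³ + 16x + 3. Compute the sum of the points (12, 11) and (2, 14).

(7, 13)

(12, 11) + (2, 14). λ = (14 - 11)/(2 - 12) ≡ 3/7 mod 17. 7⁻¹ ≡ 5 (mod 17) since 7·5 = 35 ≡ 1, so λ ≡ 15.
  x = λ² - 12 - 2 = 225 - 14 ≡ 7; y = λ·(12 - 7) - 11 ≡ 13. → (7, 13)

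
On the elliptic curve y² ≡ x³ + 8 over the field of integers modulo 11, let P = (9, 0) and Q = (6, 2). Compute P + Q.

(5, 1)

(9, 0) + (6, 2). λ = (2 - 0)/(6 - 9) ≡ 2/8 mod 11. 8⁻¹ ≡ 7 (mod 11), so λ ≡ 3.
  x = λ² - 9 - 6 = 9 - 15 ≡ 5; y = λ·(9 - 5) - 0 ≡ 1. → (5, 1)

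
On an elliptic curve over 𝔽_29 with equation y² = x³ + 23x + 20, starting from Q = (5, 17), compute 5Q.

Repeated addition: build up to 5Q.
2Q: tangent at (5, 17): λ = (3·5² + 23)/(2·17) ≡ 11/5. 5⁻¹ ≡ 6 (mod 29) since 5·6 = 30 ≡ 1, so λ ≡ 11·6 ≡ 8.
  x = λ² - 5 - 5 = 64 - 10 ≡ 25; y = λ·(5 - 25) - 17 ≡ 26. → (25, 26)
3Q: (25, 26) + (5, 17). λ = (17 - 26)/(5 - 25) ≡ 20/9 mod 29. 9⁻¹ ≡ 13 (mod 29), so λ ≡ 28.
  x = λ² - 25 - 5 = 784 - 30 ≡ 0; y = λ·(25 - 0) - 26 ≡ 7. → (0, 7)
4Q: (0, 7) + (5, 17). λ = (17 - 7)/(5 - 0) ≡ 10/5 mod 29. 5⁻¹ ≡ 6 (mod 29), so λ ≡ 2.
  x = λ² - 0 - 5 = 4 - 5 ≡ 28; y = λ·(0 - 28) - 7 ≡ 24. → (28, 24)
5Q: (28, 24) + (5, 17). λ = (17 - 24)/(5 - 28) ≡ 22/6 mod 29. 6⁻¹ ≡ 5 (mod 29) since 6·5 = 30 ≡ 1, so λ ≡ 23.
  x = λ² - 28 - 5 = 529 - 33 ≡ 3; y = λ·(28 - 3) - 24 ≡ 0. → (3, 0)

(3, 0)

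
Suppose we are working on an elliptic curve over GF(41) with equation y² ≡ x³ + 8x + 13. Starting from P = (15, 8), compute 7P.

Double-and-add on 7 = (111)₂. Start with P = (15, 8) for the leading 1-bit.
double: tangent at (15, 8): λ = (3·15² + 8)/(2·8) ≡ 27/16. 16⁻¹ ≡ 18 (mod 41), so λ ≡ 27·18 ≡ 35.
  x = λ² - 15 - 15 = 1225 - 30 ≡ 6; y = λ·(15 - 6) - 8 ≡ 20. → (6, 20)
add P: (6, 20) + (15, 8). λ = (8 - 20)/(15 - 6) ≡ 29/9 mod 41. 9⁻¹ ≡ 32 (mod 41), so λ ≡ 26.
  x = λ² - 6 - 15 = 676 - 21 ≡ 40; y = λ·(6 - 40) - 20 ≡ 39. → (40, 39)
double: tangent at (40, 39): λ = (3·40² + 8)/(2·39) ≡ 11/37. 37⁻¹ ≡ 10 (mod 41) since 37·10 = 370 ≡ 1, so λ ≡ 11·10 ≡ 28.
  x = λ² - 40 - 40 = 784 - 80 ≡ 7; y = λ·(40 - 7) - 39 ≡ 24. → (7, 24)
add P: (7, 24) + (15, 8). λ = (8 - 24)/(15 - 7) ≡ 25/8 mod 41. 8⁻¹ ≡ 36 (mod 41), so λ ≡ 39.
  x = λ² - 7 - 15 = 1521 - 22 ≡ 23; y = λ·(7 - 23) - 24 ≡ 8. → (23, 8)

(23, 8)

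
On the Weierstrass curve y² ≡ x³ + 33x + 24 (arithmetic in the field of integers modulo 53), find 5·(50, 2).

(50, 51)

Write G = (50, 2).
Repeated addition: build up to 5G.
2G: tangent at (50, 2): λ = (3·50² + 33)/(2·2) ≡ 7/4. 4⁻¹ ≡ 40 (mod 53) since 4·40 = 160 ≡ 1, so λ ≡ 7·40 ≡ 15.
  x = λ² - 50 - 50 = 225 - 100 ≡ 19; y = λ·(50 - 19) - 2 ≡ 39. → (19, 39)
3G: (19, 39) + (50, 2). λ = (2 - 39)/(50 - 19) ≡ 16/31 mod 53. 31⁻¹ ≡ 12 (mod 53), so λ ≡ 33.
  x = λ² - 19 - 50 = 1089 - 69 ≡ 13; y = λ·(19 - 13) - 39 ≡ 0. → (13, 0)
4G: (13, 0) + (50, 2). λ = (2 - 0)/(50 - 13) ≡ 2/37 mod 53. 37⁻¹ ≡ 43 (mod 53) since 37·43 = 1591 ≡ 1, so λ ≡ 33.
  x = λ² - 13 - 50 = 1089 - 63 ≡ 19; y = λ·(13 - 19) - 0 ≡ 14. → (19, 14)
5G: (19, 14) + (50, 2). λ = (2 - 14)/(50 - 19) ≡ 41/31 mod 53. 31⁻¹ ≡ 12 (mod 53), so λ ≡ 15.
  x = λ² - 19 - 50 = 225 - 69 ≡ 50; y = λ·(19 - 50) - 14 ≡ 51. → (50, 51)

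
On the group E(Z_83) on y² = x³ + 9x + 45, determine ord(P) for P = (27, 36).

2P: tangent at (27, 36): λ = (3·27² + 9)/(2·36) ≡ 38/72. 72⁻¹ ≡ 15 (mod 83), so λ ≡ 38·15 ≡ 72.
  x = λ² - 27 - 27 = 5184 - 54 ≡ 67; y = λ·(27 - 67) - 36 ≡ 72. → (67, 72)
3P: (67, 72) + (27, 36). λ = (36 - 72)/(27 - 67) ≡ 47/43 mod 83. 43⁻¹ ≡ 56 (mod 83) since 43·56 = 2408 ≡ 1, so λ ≡ 59.
  x = λ² - 67 - 27 = 3481 - 94 ≡ 67; y = λ·(67 - 67) - 72 ≡ 11. → (67, 11)
4P: (67, 11) + (27, 36). λ = (36 - 11)/(27 - 67) ≡ 25/43 mod 83. 43⁻¹ ≡ 56 (mod 83), so λ ≡ 72.
  x = λ² - 67 - 27 = 5184 - 94 ≡ 27; y = λ·(67 - 27) - 11 ≡ 47. → (27, 47)
5P: (27, 47) + (27, 36): same x and y₁ ≡ -y₂, so the sum is O.
5P = O, so the order is 5.

5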